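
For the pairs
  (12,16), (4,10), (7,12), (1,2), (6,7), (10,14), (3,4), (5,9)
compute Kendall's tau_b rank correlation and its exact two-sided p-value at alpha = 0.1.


Step 1: Enumerate the 28 unordered pairs (i,j) with i<j and classify each by sign(x_j-x_i) * sign(y_j-y_i).
  (1,2):dx=-8,dy=-6->C; (1,3):dx=-5,dy=-4->C; (1,4):dx=-11,dy=-14->C; (1,5):dx=-6,dy=-9->C
  (1,6):dx=-2,dy=-2->C; (1,7):dx=-9,dy=-12->C; (1,8):dx=-7,dy=-7->C; (2,3):dx=+3,dy=+2->C
  (2,4):dx=-3,dy=-8->C; (2,5):dx=+2,dy=-3->D; (2,6):dx=+6,dy=+4->C; (2,7):dx=-1,dy=-6->C
  (2,8):dx=+1,dy=-1->D; (3,4):dx=-6,dy=-10->C; (3,5):dx=-1,dy=-5->C; (3,6):dx=+3,dy=+2->C
  (3,7):dx=-4,dy=-8->C; (3,8):dx=-2,dy=-3->C; (4,5):dx=+5,dy=+5->C; (4,6):dx=+9,dy=+12->C
  (4,7):dx=+2,dy=+2->C; (4,8):dx=+4,dy=+7->C; (5,6):dx=+4,dy=+7->C; (5,7):dx=-3,dy=-3->C
  (5,8):dx=-1,dy=+2->D; (6,7):dx=-7,dy=-10->C; (6,8):dx=-5,dy=-5->C; (7,8):dx=+2,dy=+5->C
Step 2: C = 25, D = 3, total pairs = 28.
Step 3: tau = (C - D)/(n(n-1)/2) = (25 - 3)/28 = 0.785714.
Step 4: Exact two-sided p-value (enumerate n! = 40320 permutations of y under H0): p = 0.005506.
Step 5: alpha = 0.1. reject H0.

tau_b = 0.7857 (C=25, D=3), p = 0.005506, reject H0.


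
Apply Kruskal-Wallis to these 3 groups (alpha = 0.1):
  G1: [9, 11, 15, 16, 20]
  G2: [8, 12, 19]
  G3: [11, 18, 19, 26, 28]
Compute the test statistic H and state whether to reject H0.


Step 1: Combine all N = 13 observations and assign midranks.
sorted (value, group, rank): (8,G2,1), (9,G1,2), (11,G1,3.5), (11,G3,3.5), (12,G2,5), (15,G1,6), (16,G1,7), (18,G3,8), (19,G2,9.5), (19,G3,9.5), (20,G1,11), (26,G3,12), (28,G3,13)
Step 2: Sum ranks within each group.
R_1 = 29.5 (n_1 = 5)
R_2 = 15.5 (n_2 = 3)
R_3 = 46 (n_3 = 5)
Step 3: H = 12/(N(N+1)) * sum(R_i^2/n_i) - 3(N+1)
     = 12/(13*14) * (29.5^2/5 + 15.5^2/3 + 46^2/5) - 3*14
     = 0.065934 * 677.333 - 42
     = 2.659341.
Step 4: Ties present; correction factor C = 1 - 12/(13^3 - 13) = 0.994505. Corrected H = 2.659341 / 0.994505 = 2.674033.
Step 5: Under H0, H ~ chi^2(2); p-value = 0.262628.
Step 6: alpha = 0.1. fail to reject H0.

H = 2.6740, df = 2, p = 0.262628, fail to reject H0.


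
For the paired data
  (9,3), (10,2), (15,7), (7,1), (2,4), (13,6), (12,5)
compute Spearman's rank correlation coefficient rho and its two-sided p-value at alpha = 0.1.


Step 1: Rank x and y separately (midranks; no ties here).
rank(x): 9->3, 10->4, 15->7, 7->2, 2->1, 13->6, 12->5
rank(y): 3->3, 2->2, 7->7, 1->1, 4->4, 6->6, 5->5
Step 2: d_i = R_x(i) - R_y(i); compute d_i^2.
  (3-3)^2=0, (4-2)^2=4, (7-7)^2=0, (2-1)^2=1, (1-4)^2=9, (6-6)^2=0, (5-5)^2=0
sum(d^2) = 14.
Step 3: rho = 1 - 6*14 / (7*(7^2 - 1)) = 1 - 84/336 = 0.750000.
Step 4: Under H0, t = rho * sqrt((n-2)/(1-rho^2)) = 2.5355 ~ t(5).
Step 5: Two-sided p-value from the t-distribution with 5 df = 0.052181.
Step 6: alpha = 0.1. reject H0.

rho = 0.7500, p = 0.052181, reject H0 at alpha = 0.1.


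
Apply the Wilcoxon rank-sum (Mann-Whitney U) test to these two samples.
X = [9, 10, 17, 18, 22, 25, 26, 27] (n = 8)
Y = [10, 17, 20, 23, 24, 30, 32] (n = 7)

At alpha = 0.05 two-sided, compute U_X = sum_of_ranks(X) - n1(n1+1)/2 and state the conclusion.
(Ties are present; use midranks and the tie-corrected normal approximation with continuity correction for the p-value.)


Step 1: Combine and sort all 15 observations; assign midranks.
sorted (value, group): (9,X), (10,X), (10,Y), (17,X), (17,Y), (18,X), (20,Y), (22,X), (23,Y), (24,Y), (25,X), (26,X), (27,X), (30,Y), (32,Y)
ranks: 9->1, 10->2.5, 10->2.5, 17->4.5, 17->4.5, 18->6, 20->7, 22->8, 23->9, 24->10, 25->11, 26->12, 27->13, 30->14, 32->15
Step 2: Rank sum for X: R1 = 1 + 2.5 + 4.5 + 6 + 8 + 11 + 12 + 13 = 58.
Step 3: U_X = R1 - n1(n1+1)/2 = 58 - 8*9/2 = 58 - 36 = 22.
       U_Y = n1*n2 - U_X = 56 - 22 = 34.
Step 4: Ties are present, so use the tie-corrected normal approximation (with continuity correction) for the p-value.
Step 5: p-value = 0.523707; compare to alpha = 0.05. fail to reject H0.

U_X = 22, p = 0.523707, fail to reject H0 at alpha = 0.05.


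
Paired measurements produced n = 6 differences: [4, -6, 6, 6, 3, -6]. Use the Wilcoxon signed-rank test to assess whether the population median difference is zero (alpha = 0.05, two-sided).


Step 1: Drop any zero differences (none here) and take |d_i|.
|d| = [4, 6, 6, 6, 3, 6]
Step 2: Midrank |d_i| (ties get averaged ranks).
ranks: |4|->2, |6|->4.5, |6|->4.5, |6|->4.5, |3|->1, |6|->4.5
Step 3: Attach original signs; sum ranks with positive sign and with negative sign.
W+ = 2 + 4.5 + 4.5 + 1 = 12
W- = 4.5 + 4.5 = 9
(Check: W+ + W- = 21 should equal n(n+1)/2 = 21.)
Step 4: Test statistic W = min(W+, W-) = 9.
Step 5: Ties in |d|, so use the tie-corrected normal approximation.
        E[W] = n(n+1)/4 = 6*7/4 = 10.5.
        Tie groups: |d|=6 (t=4); sum(t^3 - t) = 60.
        Var[W] = n(n+1)(2n+1)/24 - sum(t^3-t)/48 = 546/24 - 60/48 = 21.5.
        z = (W - E[W]) / sqrt(Var[W]) = (9 - 10.5) / 4.6368 = -0.3235.
        Two-sided p = 2*Phi(z) = 0.746318.
Step 6: alpha = 0.05. fail to reject H0.

W+ = 12, W- = 9, W = min = 9, p = 0.746318, fail to reject H0.


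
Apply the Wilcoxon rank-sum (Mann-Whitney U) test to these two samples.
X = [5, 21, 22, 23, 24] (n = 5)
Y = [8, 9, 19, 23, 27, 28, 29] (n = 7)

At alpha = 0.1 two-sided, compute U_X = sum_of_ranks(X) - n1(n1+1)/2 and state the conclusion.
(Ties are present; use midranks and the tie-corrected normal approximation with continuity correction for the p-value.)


Step 1: Combine and sort all 12 observations; assign midranks.
sorted (value, group): (5,X), (8,Y), (9,Y), (19,Y), (21,X), (22,X), (23,X), (23,Y), (24,X), (27,Y), (28,Y), (29,Y)
ranks: 5->1, 8->2, 9->3, 19->4, 21->5, 22->6, 23->7.5, 23->7.5, 24->9, 27->10, 28->11, 29->12
Step 2: Rank sum for X: R1 = 1 + 5 + 6 + 7.5 + 9 = 28.5.
Step 3: U_X = R1 - n1(n1+1)/2 = 28.5 - 5*6/2 = 28.5 - 15 = 13.5.
       U_Y = n1*n2 - U_X = 35 - 13.5 = 21.5.
Step 4: Ties are present, so use the tie-corrected normal approximation (with continuity correction) for the p-value.
Step 5: p-value = 0.569088; compare to alpha = 0.1. fail to reject H0.

U_X = 13.5, p = 0.569088, fail to reject H0 at alpha = 0.1.


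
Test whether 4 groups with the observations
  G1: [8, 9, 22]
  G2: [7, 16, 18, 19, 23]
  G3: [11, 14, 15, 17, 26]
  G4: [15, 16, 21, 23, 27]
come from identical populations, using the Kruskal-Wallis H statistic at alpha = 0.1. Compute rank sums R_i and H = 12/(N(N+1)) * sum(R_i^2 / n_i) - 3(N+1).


Step 1: Combine all N = 18 observations and assign midranks.
sorted (value, group, rank): (7,G2,1), (8,G1,2), (9,G1,3), (11,G3,4), (14,G3,5), (15,G3,6.5), (15,G4,6.5), (16,G2,8.5), (16,G4,8.5), (17,G3,10), (18,G2,11), (19,G2,12), (21,G4,13), (22,G1,14), (23,G2,15.5), (23,G4,15.5), (26,G3,17), (27,G4,18)
Step 2: Sum ranks within each group.
R_1 = 19 (n_1 = 3)
R_2 = 48 (n_2 = 5)
R_3 = 42.5 (n_3 = 5)
R_4 = 61.5 (n_4 = 5)
Step 3: H = 12/(N(N+1)) * sum(R_i^2/n_i) - 3(N+1)
     = 12/(18*19) * (19^2/3 + 48^2/5 + 42.5^2/5 + 61.5^2/5) - 3*19
     = 0.035088 * 1698.83 - 57
     = 2.608187.
Step 4: Ties present; correction factor C = 1 - 18/(18^3 - 18) = 0.996904. Corrected H = 2.608187 / 0.996904 = 2.616287.
Step 5: Under H0, H ~ chi^2(3); p-value = 0.454641.
Step 6: alpha = 0.1. fail to reject H0.

H = 2.6163, df = 3, p = 0.454641, fail to reject H0.


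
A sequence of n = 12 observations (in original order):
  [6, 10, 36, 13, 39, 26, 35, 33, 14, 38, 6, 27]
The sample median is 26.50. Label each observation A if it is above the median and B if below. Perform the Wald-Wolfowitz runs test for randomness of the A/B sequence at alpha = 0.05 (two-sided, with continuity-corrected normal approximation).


Step 1: Compute median = 26.50; label A = above, B = below.
Labels in order: BBABABAABABA  (n_A = 6, n_B = 6)
Step 2: Count runs R = 10.
Step 3: Under H0 (random ordering), E[R] = 2*n_A*n_B/(n_A+n_B) + 1 = 2*6*6/12 + 1 = 7.0000.
        Var[R] = 2*n_A*n_B*(2*n_A*n_B - n_A - n_B) / ((n_A+n_B)^2 * (n_A+n_B-1)) = 4320/1584 = 2.7273.
        SD[R] = 1.6514.
Step 4: Continuity-corrected z = (R - 0.5 - E[R]) / SD[R] = (10 - 0.5 - 7.0000) / 1.6514 = 1.5138.
Step 5: Two-sided p-value via normal approximation = 2*(1 - Phi(|z|)) = 0.130070.
Step 6: alpha = 0.05. fail to reject H0.

R = 10, z = 1.5138, p = 0.130070, fail to reject H0.


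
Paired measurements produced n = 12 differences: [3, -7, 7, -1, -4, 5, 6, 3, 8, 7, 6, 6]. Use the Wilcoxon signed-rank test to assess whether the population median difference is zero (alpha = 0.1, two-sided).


Step 1: Drop any zero differences (none here) and take |d_i|.
|d| = [3, 7, 7, 1, 4, 5, 6, 3, 8, 7, 6, 6]
Step 2: Midrank |d_i| (ties get averaged ranks).
ranks: |3|->2.5, |7|->10, |7|->10, |1|->1, |4|->4, |5|->5, |6|->7, |3|->2.5, |8|->12, |7|->10, |6|->7, |6|->7
Step 3: Attach original signs; sum ranks with positive sign and with negative sign.
W+ = 2.5 + 10 + 5 + 7 + 2.5 + 12 + 10 + 7 + 7 = 63
W- = 10 + 1 + 4 = 15
(Check: W+ + W- = 78 should equal n(n+1)/2 = 78.)
Step 4: Test statistic W = min(W+, W-) = 15.
Step 5: Ties in |d|, so use the tie-corrected normal approximation.
        E[W] = n(n+1)/4 = 12*13/4 = 39.
        Tie groups: |d|=3 (t=2), |d|=6 (t=3), |d|=7 (t=3); sum(t^3 - t) = 54.
        Var[W] = n(n+1)(2n+1)/24 - sum(t^3-t)/48 = 3900/24 - 54/48 = 161.375.
        z = (W - E[W]) / sqrt(Var[W]) = (15 - 39) / 12.7033 = -1.8893.
        Two-sided p = 2*Phi(z) = 0.058856.
Step 6: alpha = 0.1. reject H0.

W+ = 63, W- = 15, W = min = 15, p = 0.058856, reject H0.


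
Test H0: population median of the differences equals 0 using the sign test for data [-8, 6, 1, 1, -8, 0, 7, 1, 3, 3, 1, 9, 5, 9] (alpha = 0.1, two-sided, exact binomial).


Step 1: Discard zero differences. Original n = 14; n_eff = number of nonzero differences = 13.
Nonzero differences (with sign): -8, +6, +1, +1, -8, +7, +1, +3, +3, +1, +9, +5, +9
Step 2: Count signs: positive = 11, negative = 2.
Step 3: Under H0: P(positive) = 0.5, so the number of positives S ~ Bin(13, 0.5).
Step 4: Two-sided exact p-value = sum of Bin(13,0.5) probabilities at or below the observed probability = 0.022461.
Step 5: alpha = 0.1. reject H0.

n_eff = 13, pos = 11, neg = 2, p = 0.022461, reject H0.


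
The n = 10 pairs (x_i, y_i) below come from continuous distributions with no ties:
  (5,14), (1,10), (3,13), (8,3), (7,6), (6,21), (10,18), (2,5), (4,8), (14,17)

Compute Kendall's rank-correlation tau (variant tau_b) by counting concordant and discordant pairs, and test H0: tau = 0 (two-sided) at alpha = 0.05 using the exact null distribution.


Step 1: Enumerate the 45 unordered pairs (i,j) with i<j and classify each by sign(x_j-x_i) * sign(y_j-y_i).
  (1,2):dx=-4,dy=-4->C; (1,3):dx=-2,dy=-1->C; (1,4):dx=+3,dy=-11->D; (1,5):dx=+2,dy=-8->D
  (1,6):dx=+1,dy=+7->C; (1,7):dx=+5,dy=+4->C; (1,8):dx=-3,dy=-9->C; (1,9):dx=-1,dy=-6->C
  (1,10):dx=+9,dy=+3->C; (2,3):dx=+2,dy=+3->C; (2,4):dx=+7,dy=-7->D; (2,5):dx=+6,dy=-4->D
  (2,6):dx=+5,dy=+11->C; (2,7):dx=+9,dy=+8->C; (2,8):dx=+1,dy=-5->D; (2,9):dx=+3,dy=-2->D
  (2,10):dx=+13,dy=+7->C; (3,4):dx=+5,dy=-10->D; (3,5):dx=+4,dy=-7->D; (3,6):dx=+3,dy=+8->C
  (3,7):dx=+7,dy=+5->C; (3,8):dx=-1,dy=-8->C; (3,9):dx=+1,dy=-5->D; (3,10):dx=+11,dy=+4->C
  (4,5):dx=-1,dy=+3->D; (4,6):dx=-2,dy=+18->D; (4,7):dx=+2,dy=+15->C; (4,8):dx=-6,dy=+2->D
  (4,9):dx=-4,dy=+5->D; (4,10):dx=+6,dy=+14->C; (5,6):dx=-1,dy=+15->D; (5,7):dx=+3,dy=+12->C
  (5,8):dx=-5,dy=-1->C; (5,9):dx=-3,dy=+2->D; (5,10):dx=+7,dy=+11->C; (6,7):dx=+4,dy=-3->D
  (6,8):dx=-4,dy=-16->C; (6,9):dx=-2,dy=-13->C; (6,10):dx=+8,dy=-4->D; (7,8):dx=-8,dy=-13->C
  (7,9):dx=-6,dy=-10->C; (7,10):dx=+4,dy=-1->D; (8,9):dx=+2,dy=+3->C; (8,10):dx=+12,dy=+12->C
  (9,10):dx=+10,dy=+9->C
Step 2: C = 27, D = 18, total pairs = 45.
Step 3: tau = (C - D)/(n(n-1)/2) = (27 - 18)/45 = 0.200000.
Step 4: Exact two-sided p-value (enumerate n! = 3628800 permutations of y under H0): p = 0.484313.
Step 5: alpha = 0.05. fail to reject H0.

tau_b = 0.2000 (C=27, D=18), p = 0.484313, fail to reject H0.


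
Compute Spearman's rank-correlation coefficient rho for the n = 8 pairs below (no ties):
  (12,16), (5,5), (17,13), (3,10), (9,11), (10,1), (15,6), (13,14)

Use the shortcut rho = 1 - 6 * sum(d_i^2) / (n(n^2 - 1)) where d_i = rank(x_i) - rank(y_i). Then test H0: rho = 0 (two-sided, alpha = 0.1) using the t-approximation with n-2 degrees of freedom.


Step 1: Rank x and y separately (midranks; no ties here).
rank(x): 12->5, 5->2, 17->8, 3->1, 9->3, 10->4, 15->7, 13->6
rank(y): 16->8, 5->2, 13->6, 10->4, 11->5, 1->1, 6->3, 14->7
Step 2: d_i = R_x(i) - R_y(i); compute d_i^2.
  (5-8)^2=9, (2-2)^2=0, (8-6)^2=4, (1-4)^2=9, (3-5)^2=4, (4-1)^2=9, (7-3)^2=16, (6-7)^2=1
sum(d^2) = 52.
Step 3: rho = 1 - 6*52 / (8*(8^2 - 1)) = 1 - 312/504 = 0.380952.
Step 4: Under H0, t = rho * sqrt((n-2)/(1-rho^2)) = 1.0092 ~ t(6).
Step 5: Two-sided p-value from the t-distribution with 6 df = 0.351813.
Step 6: alpha = 0.1. fail to reject H0.

rho = 0.3810, p = 0.351813, fail to reject H0 at alpha = 0.1.


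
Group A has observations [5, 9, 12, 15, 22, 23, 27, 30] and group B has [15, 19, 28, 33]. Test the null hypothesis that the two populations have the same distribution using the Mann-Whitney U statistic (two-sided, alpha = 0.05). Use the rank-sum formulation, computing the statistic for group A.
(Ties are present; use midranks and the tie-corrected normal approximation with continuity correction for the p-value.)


Step 1: Combine and sort all 12 observations; assign midranks.
sorted (value, group): (5,X), (9,X), (12,X), (15,X), (15,Y), (19,Y), (22,X), (23,X), (27,X), (28,Y), (30,X), (33,Y)
ranks: 5->1, 9->2, 12->3, 15->4.5, 15->4.5, 19->6, 22->7, 23->8, 27->9, 28->10, 30->11, 33->12
Step 2: Rank sum for X: R1 = 1 + 2 + 3 + 4.5 + 7 + 8 + 9 + 11 = 45.5.
Step 3: U_X = R1 - n1(n1+1)/2 = 45.5 - 8*9/2 = 45.5 - 36 = 9.5.
       U_Y = n1*n2 - U_X = 32 - 9.5 = 22.5.
Step 4: Ties are present, so use the tie-corrected normal approximation (with continuity correction) for the p-value.
Step 5: p-value = 0.307332; compare to alpha = 0.05. fail to reject H0.

U_X = 9.5, p = 0.307332, fail to reject H0 at alpha = 0.05.


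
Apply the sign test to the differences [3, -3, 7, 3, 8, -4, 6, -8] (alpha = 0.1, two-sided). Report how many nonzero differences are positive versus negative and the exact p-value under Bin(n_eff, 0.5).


Step 1: Discard zero differences. Original n = 8; n_eff = number of nonzero differences = 8.
Nonzero differences (with sign): +3, -3, +7, +3, +8, -4, +6, -8
Step 2: Count signs: positive = 5, negative = 3.
Step 3: Under H0: P(positive) = 0.5, so the number of positives S ~ Bin(8, 0.5).
Step 4: Two-sided exact p-value = sum of Bin(8,0.5) probabilities at or below the observed probability = 0.726562.
Step 5: alpha = 0.1. fail to reject H0.

n_eff = 8, pos = 5, neg = 3, p = 0.726562, fail to reject H0.


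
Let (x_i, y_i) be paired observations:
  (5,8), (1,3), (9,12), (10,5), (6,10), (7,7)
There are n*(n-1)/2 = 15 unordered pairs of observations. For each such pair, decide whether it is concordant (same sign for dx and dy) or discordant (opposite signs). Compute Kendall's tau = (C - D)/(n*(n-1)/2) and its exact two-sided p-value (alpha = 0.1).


Step 1: Enumerate the 15 unordered pairs (i,j) with i<j and classify each by sign(x_j-x_i) * sign(y_j-y_i).
  (1,2):dx=-4,dy=-5->C; (1,3):dx=+4,dy=+4->C; (1,4):dx=+5,dy=-3->D; (1,5):dx=+1,dy=+2->C
  (1,6):dx=+2,dy=-1->D; (2,3):dx=+8,dy=+9->C; (2,4):dx=+9,dy=+2->C; (2,5):dx=+5,dy=+7->C
  (2,6):dx=+6,dy=+4->C; (3,4):dx=+1,dy=-7->D; (3,5):dx=-3,dy=-2->C; (3,6):dx=-2,dy=-5->C
  (4,5):dx=-4,dy=+5->D; (4,6):dx=-3,dy=+2->D; (5,6):dx=+1,dy=-3->D
Step 2: C = 9, D = 6, total pairs = 15.
Step 3: tau = (C - D)/(n(n-1)/2) = (9 - 6)/15 = 0.200000.
Step 4: Exact two-sided p-value (enumerate n! = 720 permutations of y under H0): p = 0.719444.
Step 5: alpha = 0.1. fail to reject H0.

tau_b = 0.2000 (C=9, D=6), p = 0.719444, fail to reject H0.


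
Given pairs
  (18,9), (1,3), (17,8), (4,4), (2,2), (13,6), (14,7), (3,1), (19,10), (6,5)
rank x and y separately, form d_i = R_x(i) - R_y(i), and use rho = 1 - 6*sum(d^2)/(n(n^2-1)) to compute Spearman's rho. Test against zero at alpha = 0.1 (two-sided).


Step 1: Rank x and y separately (midranks; no ties here).
rank(x): 18->9, 1->1, 17->8, 4->4, 2->2, 13->6, 14->7, 3->3, 19->10, 6->5
rank(y): 9->9, 3->3, 8->8, 4->4, 2->2, 6->6, 7->7, 1->1, 10->10, 5->5
Step 2: d_i = R_x(i) - R_y(i); compute d_i^2.
  (9-9)^2=0, (1-3)^2=4, (8-8)^2=0, (4-4)^2=0, (2-2)^2=0, (6-6)^2=0, (7-7)^2=0, (3-1)^2=4, (10-10)^2=0, (5-5)^2=0
sum(d^2) = 8.
Step 3: rho = 1 - 6*8 / (10*(10^2 - 1)) = 1 - 48/990 = 0.951515.
Step 4: Under H0, t = rho * sqrt((n-2)/(1-rho^2)) = 8.7493 ~ t(8).
Step 5: Two-sided p-value from the t-distribution with 8 df = 0.000023.
Step 6: alpha = 0.1. reject H0.

rho = 0.9515, p = 0.000023, reject H0 at alpha = 0.1.


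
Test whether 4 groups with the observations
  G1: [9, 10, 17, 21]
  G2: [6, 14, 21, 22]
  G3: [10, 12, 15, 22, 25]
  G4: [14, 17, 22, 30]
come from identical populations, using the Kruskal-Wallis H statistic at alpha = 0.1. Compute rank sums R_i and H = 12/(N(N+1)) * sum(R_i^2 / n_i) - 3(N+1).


Step 1: Combine all N = 17 observations and assign midranks.
sorted (value, group, rank): (6,G2,1), (9,G1,2), (10,G1,3.5), (10,G3,3.5), (12,G3,5), (14,G2,6.5), (14,G4,6.5), (15,G3,8), (17,G1,9.5), (17,G4,9.5), (21,G1,11.5), (21,G2,11.5), (22,G2,14), (22,G3,14), (22,G4,14), (25,G3,16), (30,G4,17)
Step 2: Sum ranks within each group.
R_1 = 26.5 (n_1 = 4)
R_2 = 33 (n_2 = 4)
R_3 = 46.5 (n_3 = 5)
R_4 = 47 (n_4 = 4)
Step 3: H = 12/(N(N+1)) * sum(R_i^2/n_i) - 3(N+1)
     = 12/(17*18) * (26.5^2/4 + 33^2/4 + 46.5^2/5 + 47^2/4) - 3*18
     = 0.039216 * 1432.51 - 54
     = 2.176961.
Step 4: Ties present; correction factor C = 1 - 48/(17^3 - 17) = 0.990196. Corrected H = 2.176961 / 0.990196 = 2.198515.
Step 5: Under H0, H ~ chi^2(3); p-value = 0.532241.
Step 6: alpha = 0.1. fail to reject H0.

H = 2.1985, df = 3, p = 0.532241, fail to reject H0.


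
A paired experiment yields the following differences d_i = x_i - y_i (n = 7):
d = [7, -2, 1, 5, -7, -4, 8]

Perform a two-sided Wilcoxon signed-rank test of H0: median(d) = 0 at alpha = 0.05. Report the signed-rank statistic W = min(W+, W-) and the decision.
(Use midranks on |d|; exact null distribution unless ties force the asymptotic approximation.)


Step 1: Drop any zero differences (none here) and take |d_i|.
|d| = [7, 2, 1, 5, 7, 4, 8]
Step 2: Midrank |d_i| (ties get averaged ranks).
ranks: |7|->5.5, |2|->2, |1|->1, |5|->4, |7|->5.5, |4|->3, |8|->7
Step 3: Attach original signs; sum ranks with positive sign and with negative sign.
W+ = 5.5 + 1 + 4 + 7 = 17.5
W- = 2 + 5.5 + 3 = 10.5
(Check: W+ + W- = 28 should equal n(n+1)/2 = 28.)
Step 4: Test statistic W = min(W+, W-) = 10.5.
Step 5: Ties in |d|, so use the tie-corrected normal approximation.
        E[W] = n(n+1)/4 = 7*8/4 = 14.
        Tie groups: |d|=7 (t=2); sum(t^3 - t) = 6.
        Var[W] = n(n+1)(2n+1)/24 - sum(t^3-t)/48 = 840/24 - 6/48 = 34.875.
        z = (W - E[W]) / sqrt(Var[W]) = (10.5 - 14) / 5.9055 = -0.5927.
        Two-sided p = 2*Phi(z) = 0.553404.
Step 6: alpha = 0.05. fail to reject H0.

W+ = 17.5, W- = 10.5, W = min = 10.5, p = 0.553404, fail to reject H0.


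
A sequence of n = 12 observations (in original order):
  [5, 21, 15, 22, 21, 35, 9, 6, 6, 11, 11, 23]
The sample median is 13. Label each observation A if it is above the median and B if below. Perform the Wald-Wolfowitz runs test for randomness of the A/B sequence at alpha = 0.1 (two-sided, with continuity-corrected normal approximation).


Step 1: Compute median = 13; label A = above, B = below.
Labels in order: BAAAAABBBBBA  (n_A = 6, n_B = 6)
Step 2: Count runs R = 4.
Step 3: Under H0 (random ordering), E[R] = 2*n_A*n_B/(n_A+n_B) + 1 = 2*6*6/12 + 1 = 7.0000.
        Var[R] = 2*n_A*n_B*(2*n_A*n_B - n_A - n_B) / ((n_A+n_B)^2 * (n_A+n_B-1)) = 4320/1584 = 2.7273.
        SD[R] = 1.6514.
Step 4: Continuity-corrected z = (R + 0.5 - E[R]) / SD[R] = (4 + 0.5 - 7.0000) / 1.6514 = -1.5138.
Step 5: Two-sided p-value via normal approximation = 2*(1 - Phi(|z|)) = 0.130070.
Step 6: alpha = 0.1. fail to reject H0.

R = 4, z = -1.5138, p = 0.130070, fail to reject H0.


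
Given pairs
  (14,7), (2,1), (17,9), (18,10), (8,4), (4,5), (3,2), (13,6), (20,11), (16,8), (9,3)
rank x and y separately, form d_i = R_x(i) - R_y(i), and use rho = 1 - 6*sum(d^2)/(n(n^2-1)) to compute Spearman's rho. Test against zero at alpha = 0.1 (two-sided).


Step 1: Rank x and y separately (midranks; no ties here).
rank(x): 14->7, 2->1, 17->9, 18->10, 8->4, 4->3, 3->2, 13->6, 20->11, 16->8, 9->5
rank(y): 7->7, 1->1, 9->9, 10->10, 4->4, 5->5, 2->2, 6->6, 11->11, 8->8, 3->3
Step 2: d_i = R_x(i) - R_y(i); compute d_i^2.
  (7-7)^2=0, (1-1)^2=0, (9-9)^2=0, (10-10)^2=0, (4-4)^2=0, (3-5)^2=4, (2-2)^2=0, (6-6)^2=0, (11-11)^2=0, (8-8)^2=0, (5-3)^2=4
sum(d^2) = 8.
Step 3: rho = 1 - 6*8 / (11*(11^2 - 1)) = 1 - 48/1320 = 0.963636.
Step 4: Under H0, t = rho * sqrt((n-2)/(1-rho^2)) = 10.8186 ~ t(9).
Step 5: Two-sided p-value from the t-distribution with 9 df = 0.000002.
Step 6: alpha = 0.1. reject H0.

rho = 0.9636, p = 0.000002, reject H0 at alpha = 0.1.


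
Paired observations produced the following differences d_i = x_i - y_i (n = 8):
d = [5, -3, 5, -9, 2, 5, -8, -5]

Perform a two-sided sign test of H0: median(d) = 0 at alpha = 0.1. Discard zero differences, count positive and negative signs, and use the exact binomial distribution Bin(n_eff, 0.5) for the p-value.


Step 1: Discard zero differences. Original n = 8; n_eff = number of nonzero differences = 8.
Nonzero differences (with sign): +5, -3, +5, -9, +2, +5, -8, -5
Step 2: Count signs: positive = 4, negative = 4.
Step 3: Under H0: P(positive) = 0.5, so the number of positives S ~ Bin(8, 0.5).
Step 4: Two-sided exact p-value = sum of Bin(8,0.5) probabilities at or below the observed probability = 1.000000.
Step 5: alpha = 0.1. fail to reject H0.

n_eff = 8, pos = 4, neg = 4, p = 1.000000, fail to reject H0.


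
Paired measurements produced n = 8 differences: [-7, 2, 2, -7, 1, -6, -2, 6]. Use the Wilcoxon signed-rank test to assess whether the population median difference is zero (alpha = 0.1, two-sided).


Step 1: Drop any zero differences (none here) and take |d_i|.
|d| = [7, 2, 2, 7, 1, 6, 2, 6]
Step 2: Midrank |d_i| (ties get averaged ranks).
ranks: |7|->7.5, |2|->3, |2|->3, |7|->7.5, |1|->1, |6|->5.5, |2|->3, |6|->5.5
Step 3: Attach original signs; sum ranks with positive sign and with negative sign.
W+ = 3 + 3 + 1 + 5.5 = 12.5
W- = 7.5 + 7.5 + 5.5 + 3 = 23.5
(Check: W+ + W- = 36 should equal n(n+1)/2 = 36.)
Step 4: Test statistic W = min(W+, W-) = 12.5.
Step 5: Ties in |d|, so use the tie-corrected normal approximation.
        E[W] = n(n+1)/4 = 8*9/4 = 18.
        Tie groups: |d|=2 (t=3), |d|=6 (t=2), |d|=7 (t=2); sum(t^3 - t) = 36.
        Var[W] = n(n+1)(2n+1)/24 - sum(t^3-t)/48 = 1224/24 - 36/48 = 50.25.
        z = (W - E[W]) / sqrt(Var[W]) = (12.5 - 18) / 7.0887 = -0.7759.
        Two-sided p = 2*Phi(z) = 0.437820.
Step 6: alpha = 0.1. fail to reject H0.

W+ = 12.5, W- = 23.5, W = min = 12.5, p = 0.437820, fail to reject H0.


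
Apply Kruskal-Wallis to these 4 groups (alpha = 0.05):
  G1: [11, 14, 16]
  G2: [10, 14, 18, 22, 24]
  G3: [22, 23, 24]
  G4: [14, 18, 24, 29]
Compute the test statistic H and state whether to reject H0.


Step 1: Combine all N = 15 observations and assign midranks.
sorted (value, group, rank): (10,G2,1), (11,G1,2), (14,G1,4), (14,G2,4), (14,G4,4), (16,G1,6), (18,G2,7.5), (18,G4,7.5), (22,G2,9.5), (22,G3,9.5), (23,G3,11), (24,G2,13), (24,G3,13), (24,G4,13), (29,G4,15)
Step 2: Sum ranks within each group.
R_1 = 12 (n_1 = 3)
R_2 = 35 (n_2 = 5)
R_3 = 33.5 (n_3 = 3)
R_4 = 39.5 (n_4 = 4)
Step 3: H = 12/(N(N+1)) * sum(R_i^2/n_i) - 3(N+1)
     = 12/(15*16) * (12^2/3 + 35^2/5 + 33.5^2/3 + 39.5^2/4) - 3*16
     = 0.050000 * 1057.15 - 48
     = 4.857292.
Step 4: Ties present; correction factor C = 1 - 60/(15^3 - 15) = 0.982143. Corrected H = 4.857292 / 0.982143 = 4.945606.
Step 5: Under H0, H ~ chi^2(3); p-value = 0.175824.
Step 6: alpha = 0.05. fail to reject H0.

H = 4.9456, df = 3, p = 0.175824, fail to reject H0.


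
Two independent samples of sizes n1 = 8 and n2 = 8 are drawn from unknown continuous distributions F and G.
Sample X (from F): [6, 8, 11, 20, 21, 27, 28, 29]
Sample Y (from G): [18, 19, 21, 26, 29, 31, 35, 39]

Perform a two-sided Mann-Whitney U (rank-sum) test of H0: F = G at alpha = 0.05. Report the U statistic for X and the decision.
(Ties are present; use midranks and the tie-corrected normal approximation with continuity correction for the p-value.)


Step 1: Combine and sort all 16 observations; assign midranks.
sorted (value, group): (6,X), (8,X), (11,X), (18,Y), (19,Y), (20,X), (21,X), (21,Y), (26,Y), (27,X), (28,X), (29,X), (29,Y), (31,Y), (35,Y), (39,Y)
ranks: 6->1, 8->2, 11->3, 18->4, 19->5, 20->6, 21->7.5, 21->7.5, 26->9, 27->10, 28->11, 29->12.5, 29->12.5, 31->14, 35->15, 39->16
Step 2: Rank sum for X: R1 = 1 + 2 + 3 + 6 + 7.5 + 10 + 11 + 12.5 = 53.
Step 3: U_X = R1 - n1(n1+1)/2 = 53 - 8*9/2 = 53 - 36 = 17.
       U_Y = n1*n2 - U_X = 64 - 17 = 47.
Step 4: Ties are present, so use the tie-corrected normal approximation (with continuity correction) for the p-value.
Step 5: p-value = 0.127247; compare to alpha = 0.05. fail to reject H0.

U_X = 17, p = 0.127247, fail to reject H0 at alpha = 0.05.


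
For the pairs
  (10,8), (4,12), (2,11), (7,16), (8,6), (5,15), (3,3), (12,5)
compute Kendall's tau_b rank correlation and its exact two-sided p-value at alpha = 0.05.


Step 1: Enumerate the 28 unordered pairs (i,j) with i<j and classify each by sign(x_j-x_i) * sign(y_j-y_i).
  (1,2):dx=-6,dy=+4->D; (1,3):dx=-8,dy=+3->D; (1,4):dx=-3,dy=+8->D; (1,5):dx=-2,dy=-2->C
  (1,6):dx=-5,dy=+7->D; (1,7):dx=-7,dy=-5->C; (1,8):dx=+2,dy=-3->D; (2,3):dx=-2,dy=-1->C
  (2,4):dx=+3,dy=+4->C; (2,5):dx=+4,dy=-6->D; (2,6):dx=+1,dy=+3->C; (2,7):dx=-1,dy=-9->C
  (2,8):dx=+8,dy=-7->D; (3,4):dx=+5,dy=+5->C; (3,5):dx=+6,dy=-5->D; (3,6):dx=+3,dy=+4->C
  (3,7):dx=+1,dy=-8->D; (3,8):dx=+10,dy=-6->D; (4,5):dx=+1,dy=-10->D; (4,6):dx=-2,dy=-1->C
  (4,7):dx=-4,dy=-13->C; (4,8):dx=+5,dy=-11->D; (5,6):dx=-3,dy=+9->D; (5,7):dx=-5,dy=-3->C
  (5,8):dx=+4,dy=-1->D; (6,7):dx=-2,dy=-12->C; (6,8):dx=+7,dy=-10->D; (7,8):dx=+9,dy=+2->C
Step 2: C = 13, D = 15, total pairs = 28.
Step 3: tau = (C - D)/(n(n-1)/2) = (13 - 15)/28 = -0.071429.
Step 4: Exact two-sided p-value (enumerate n! = 40320 permutations of y under H0): p = 0.904861.
Step 5: alpha = 0.05. fail to reject H0.

tau_b = -0.0714 (C=13, D=15), p = 0.904861, fail to reject H0.


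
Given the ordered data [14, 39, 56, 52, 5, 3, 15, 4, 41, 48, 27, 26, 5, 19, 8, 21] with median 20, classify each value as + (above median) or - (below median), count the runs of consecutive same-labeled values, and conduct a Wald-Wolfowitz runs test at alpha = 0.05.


Step 1: Compute median = 20; label A = above, B = below.
Labels in order: BAAABBBBAAAABBBA  (n_A = 8, n_B = 8)
Step 2: Count runs R = 6.
Step 3: Under H0 (random ordering), E[R] = 2*n_A*n_B/(n_A+n_B) + 1 = 2*8*8/16 + 1 = 9.0000.
        Var[R] = 2*n_A*n_B*(2*n_A*n_B - n_A - n_B) / ((n_A+n_B)^2 * (n_A+n_B-1)) = 14336/3840 = 3.7333.
        SD[R] = 1.9322.
Step 4: Continuity-corrected z = (R + 0.5 - E[R]) / SD[R] = (6 + 0.5 - 9.0000) / 1.9322 = -1.2939.
Step 5: Two-sided p-value via normal approximation = 2*(1 - Phi(|z|)) = 0.195709.
Step 6: alpha = 0.05. fail to reject H0.

R = 6, z = -1.2939, p = 0.195709, fail to reject H0.


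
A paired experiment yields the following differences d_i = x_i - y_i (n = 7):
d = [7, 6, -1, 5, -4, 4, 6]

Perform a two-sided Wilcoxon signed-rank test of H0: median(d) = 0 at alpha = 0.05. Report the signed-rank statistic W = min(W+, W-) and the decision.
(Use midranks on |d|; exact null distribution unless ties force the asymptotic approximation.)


Step 1: Drop any zero differences (none here) and take |d_i|.
|d| = [7, 6, 1, 5, 4, 4, 6]
Step 2: Midrank |d_i| (ties get averaged ranks).
ranks: |7|->7, |6|->5.5, |1|->1, |5|->4, |4|->2.5, |4|->2.5, |6|->5.5
Step 3: Attach original signs; sum ranks with positive sign and with negative sign.
W+ = 7 + 5.5 + 4 + 2.5 + 5.5 = 24.5
W- = 1 + 2.5 = 3.5
(Check: W+ + W- = 28 should equal n(n+1)/2 = 28.)
Step 4: Test statistic W = min(W+, W-) = 3.5.
Step 5: Ties in |d|, so use the tie-corrected normal approximation.
        E[W] = n(n+1)/4 = 7*8/4 = 14.
        Tie groups: |d|=4 (t=2), |d|=6 (t=2); sum(t^3 - t) = 12.
        Var[W] = n(n+1)(2n+1)/24 - sum(t^3-t)/48 = 840/24 - 12/48 = 34.75.
        z = (W - E[W]) / sqrt(Var[W]) = (3.5 - 14) / 5.8949 = -1.7812.
        Two-sided p = 2*Phi(z) = 0.074880.
Step 6: alpha = 0.05. fail to reject H0.

W+ = 24.5, W- = 3.5, W = min = 3.5, p = 0.074880, fail to reject H0.


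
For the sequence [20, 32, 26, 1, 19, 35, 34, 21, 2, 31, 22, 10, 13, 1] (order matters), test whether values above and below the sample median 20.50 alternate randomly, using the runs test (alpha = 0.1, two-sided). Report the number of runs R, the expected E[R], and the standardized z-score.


Step 1: Compute median = 20.50; label A = above, B = below.
Labels in order: BAABBAAABAABBB  (n_A = 7, n_B = 7)
Step 2: Count runs R = 7.
Step 3: Under H0 (random ordering), E[R] = 2*n_A*n_B/(n_A+n_B) + 1 = 2*7*7/14 + 1 = 8.0000.
        Var[R] = 2*n_A*n_B*(2*n_A*n_B - n_A - n_B) / ((n_A+n_B)^2 * (n_A+n_B-1)) = 8232/2548 = 3.2308.
        SD[R] = 1.7974.
Step 4: Continuity-corrected z = (R + 0.5 - E[R]) / SD[R] = (7 + 0.5 - 8.0000) / 1.7974 = -0.2782.
Step 5: Two-sided p-value via normal approximation = 2*(1 - Phi(|z|)) = 0.780879.
Step 6: alpha = 0.1. fail to reject H0.

R = 7, z = -0.2782, p = 0.780879, fail to reject H0.


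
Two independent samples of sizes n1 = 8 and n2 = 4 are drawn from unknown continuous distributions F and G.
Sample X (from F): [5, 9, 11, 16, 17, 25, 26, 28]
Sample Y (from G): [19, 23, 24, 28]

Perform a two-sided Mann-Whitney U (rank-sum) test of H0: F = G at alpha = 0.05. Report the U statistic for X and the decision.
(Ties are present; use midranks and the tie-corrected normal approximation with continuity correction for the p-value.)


Step 1: Combine and sort all 12 observations; assign midranks.
sorted (value, group): (5,X), (9,X), (11,X), (16,X), (17,X), (19,Y), (23,Y), (24,Y), (25,X), (26,X), (28,X), (28,Y)
ranks: 5->1, 9->2, 11->3, 16->4, 17->5, 19->6, 23->7, 24->8, 25->9, 26->10, 28->11.5, 28->11.5
Step 2: Rank sum for X: R1 = 1 + 2 + 3 + 4 + 5 + 9 + 10 + 11.5 = 45.5.
Step 3: U_X = R1 - n1(n1+1)/2 = 45.5 - 8*9/2 = 45.5 - 36 = 9.5.
       U_Y = n1*n2 - U_X = 32 - 9.5 = 22.5.
Step 4: Ties are present, so use the tie-corrected normal approximation (with continuity correction) for the p-value.
Step 5: p-value = 0.307332; compare to alpha = 0.05. fail to reject H0.

U_X = 9.5, p = 0.307332, fail to reject H0 at alpha = 0.05.


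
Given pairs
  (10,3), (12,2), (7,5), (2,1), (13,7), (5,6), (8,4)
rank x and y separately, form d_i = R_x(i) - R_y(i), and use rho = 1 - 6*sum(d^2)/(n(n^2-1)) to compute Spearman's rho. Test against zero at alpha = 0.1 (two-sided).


Step 1: Rank x and y separately (midranks; no ties here).
rank(x): 10->5, 12->6, 7->3, 2->1, 13->7, 5->2, 8->4
rank(y): 3->3, 2->2, 5->5, 1->1, 7->7, 6->6, 4->4
Step 2: d_i = R_x(i) - R_y(i); compute d_i^2.
  (5-3)^2=4, (6-2)^2=16, (3-5)^2=4, (1-1)^2=0, (7-7)^2=0, (2-6)^2=16, (4-4)^2=0
sum(d^2) = 40.
Step 3: rho = 1 - 6*40 / (7*(7^2 - 1)) = 1 - 240/336 = 0.285714.
Step 4: Under H0, t = rho * sqrt((n-2)/(1-rho^2)) = 0.6667 ~ t(5).
Step 5: Two-sided p-value from the t-distribution with 5 df = 0.534509.
Step 6: alpha = 0.1. fail to reject H0.

rho = 0.2857, p = 0.534509, fail to reject H0 at alpha = 0.1.


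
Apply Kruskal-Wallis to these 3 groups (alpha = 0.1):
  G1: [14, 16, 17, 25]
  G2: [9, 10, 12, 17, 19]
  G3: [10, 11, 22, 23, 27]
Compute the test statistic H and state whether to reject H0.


Step 1: Combine all N = 14 observations and assign midranks.
sorted (value, group, rank): (9,G2,1), (10,G2,2.5), (10,G3,2.5), (11,G3,4), (12,G2,5), (14,G1,6), (16,G1,7), (17,G1,8.5), (17,G2,8.5), (19,G2,10), (22,G3,11), (23,G3,12), (25,G1,13), (27,G3,14)
Step 2: Sum ranks within each group.
R_1 = 34.5 (n_1 = 4)
R_2 = 27 (n_2 = 5)
R_3 = 43.5 (n_3 = 5)
Step 3: H = 12/(N(N+1)) * sum(R_i^2/n_i) - 3(N+1)
     = 12/(14*15) * (34.5^2/4 + 27^2/5 + 43.5^2/5) - 3*15
     = 0.057143 * 821.812 - 45
     = 1.960714.
Step 4: Ties present; correction factor C = 1 - 12/(14^3 - 14) = 0.995604. Corrected H = 1.960714 / 0.995604 = 1.969371.
Step 5: Under H0, H ~ chi^2(2); p-value = 0.373557.
Step 6: alpha = 0.1. fail to reject H0.

H = 1.9694, df = 2, p = 0.373557, fail to reject H0.


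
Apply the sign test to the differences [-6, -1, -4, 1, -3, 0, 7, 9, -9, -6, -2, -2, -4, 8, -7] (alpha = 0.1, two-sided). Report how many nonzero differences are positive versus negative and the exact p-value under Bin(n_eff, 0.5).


Step 1: Discard zero differences. Original n = 15; n_eff = number of nonzero differences = 14.
Nonzero differences (with sign): -6, -1, -4, +1, -3, +7, +9, -9, -6, -2, -2, -4, +8, -7
Step 2: Count signs: positive = 4, negative = 10.
Step 3: Under H0: P(positive) = 0.5, so the number of positives S ~ Bin(14, 0.5).
Step 4: Two-sided exact p-value = sum of Bin(14,0.5) probabilities at or below the observed probability = 0.179565.
Step 5: alpha = 0.1. fail to reject H0.

n_eff = 14, pos = 4, neg = 10, p = 0.179565, fail to reject H0.


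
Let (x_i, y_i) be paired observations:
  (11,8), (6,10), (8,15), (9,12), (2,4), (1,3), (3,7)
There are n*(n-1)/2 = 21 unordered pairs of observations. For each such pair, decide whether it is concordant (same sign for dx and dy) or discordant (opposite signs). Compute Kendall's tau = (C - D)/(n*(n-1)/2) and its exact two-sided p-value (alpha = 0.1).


Step 1: Enumerate the 21 unordered pairs (i,j) with i<j and classify each by sign(x_j-x_i) * sign(y_j-y_i).
  (1,2):dx=-5,dy=+2->D; (1,3):dx=-3,dy=+7->D; (1,4):dx=-2,dy=+4->D; (1,5):dx=-9,dy=-4->C
  (1,6):dx=-10,dy=-5->C; (1,7):dx=-8,dy=-1->C; (2,3):dx=+2,dy=+5->C; (2,4):dx=+3,dy=+2->C
  (2,5):dx=-4,dy=-6->C; (2,6):dx=-5,dy=-7->C; (2,7):dx=-3,dy=-3->C; (3,4):dx=+1,dy=-3->D
  (3,5):dx=-6,dy=-11->C; (3,6):dx=-7,dy=-12->C; (3,7):dx=-5,dy=-8->C; (4,5):dx=-7,dy=-8->C
  (4,6):dx=-8,dy=-9->C; (4,7):dx=-6,dy=-5->C; (5,6):dx=-1,dy=-1->C; (5,7):dx=+1,dy=+3->C
  (6,7):dx=+2,dy=+4->C
Step 2: C = 17, D = 4, total pairs = 21.
Step 3: tau = (C - D)/(n(n-1)/2) = (17 - 4)/21 = 0.619048.
Step 4: Exact two-sided p-value (enumerate n! = 5040 permutations of y under H0): p = 0.069048.
Step 5: alpha = 0.1. reject H0.

tau_b = 0.6190 (C=17, D=4), p = 0.069048, reject H0.


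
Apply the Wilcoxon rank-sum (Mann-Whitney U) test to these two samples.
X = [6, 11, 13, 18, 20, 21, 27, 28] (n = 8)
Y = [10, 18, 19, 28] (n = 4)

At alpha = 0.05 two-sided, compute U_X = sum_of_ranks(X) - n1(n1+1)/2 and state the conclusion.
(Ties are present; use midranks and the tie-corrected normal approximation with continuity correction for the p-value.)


Step 1: Combine and sort all 12 observations; assign midranks.
sorted (value, group): (6,X), (10,Y), (11,X), (13,X), (18,X), (18,Y), (19,Y), (20,X), (21,X), (27,X), (28,X), (28,Y)
ranks: 6->1, 10->2, 11->3, 13->4, 18->5.5, 18->5.5, 19->7, 20->8, 21->9, 27->10, 28->11.5, 28->11.5
Step 2: Rank sum for X: R1 = 1 + 3 + 4 + 5.5 + 8 + 9 + 10 + 11.5 = 52.
Step 3: U_X = R1 - n1(n1+1)/2 = 52 - 8*9/2 = 52 - 36 = 16.
       U_Y = n1*n2 - U_X = 32 - 16 = 16.
Step 4: Ties are present, so use the tie-corrected normal approximation (with continuity correction) for the p-value.
Step 5: p-value = 1.000000; compare to alpha = 0.05. fail to reject H0.

U_X = 16, p = 1.000000, fail to reject H0 at alpha = 0.05.


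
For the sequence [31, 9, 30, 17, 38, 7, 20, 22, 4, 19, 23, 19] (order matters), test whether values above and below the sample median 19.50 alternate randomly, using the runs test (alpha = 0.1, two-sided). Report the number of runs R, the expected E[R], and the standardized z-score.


Step 1: Compute median = 19.50; label A = above, B = below.
Labels in order: ABABABAABBAB  (n_A = 6, n_B = 6)
Step 2: Count runs R = 10.
Step 3: Under H0 (random ordering), E[R] = 2*n_A*n_B/(n_A+n_B) + 1 = 2*6*6/12 + 1 = 7.0000.
        Var[R] = 2*n_A*n_B*(2*n_A*n_B - n_A - n_B) / ((n_A+n_B)^2 * (n_A+n_B-1)) = 4320/1584 = 2.7273.
        SD[R] = 1.6514.
Step 4: Continuity-corrected z = (R - 0.5 - E[R]) / SD[R] = (10 - 0.5 - 7.0000) / 1.6514 = 1.5138.
Step 5: Two-sided p-value via normal approximation = 2*(1 - Phi(|z|)) = 0.130070.
Step 6: alpha = 0.1. fail to reject H0.

R = 10, z = 1.5138, p = 0.130070, fail to reject H0.


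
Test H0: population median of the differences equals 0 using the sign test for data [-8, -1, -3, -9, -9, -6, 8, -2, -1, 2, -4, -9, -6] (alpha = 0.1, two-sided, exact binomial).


Step 1: Discard zero differences. Original n = 13; n_eff = number of nonzero differences = 13.
Nonzero differences (with sign): -8, -1, -3, -9, -9, -6, +8, -2, -1, +2, -4, -9, -6
Step 2: Count signs: positive = 2, negative = 11.
Step 3: Under H0: P(positive) = 0.5, so the number of positives S ~ Bin(13, 0.5).
Step 4: Two-sided exact p-value = sum of Bin(13,0.5) probabilities at or below the observed probability = 0.022461.
Step 5: alpha = 0.1. reject H0.

n_eff = 13, pos = 2, neg = 11, p = 0.022461, reject H0.


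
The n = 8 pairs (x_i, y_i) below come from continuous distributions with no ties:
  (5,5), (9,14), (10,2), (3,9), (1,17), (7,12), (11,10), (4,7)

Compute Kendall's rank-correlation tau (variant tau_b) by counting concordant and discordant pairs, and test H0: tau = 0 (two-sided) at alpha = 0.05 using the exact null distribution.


Step 1: Enumerate the 28 unordered pairs (i,j) with i<j and classify each by sign(x_j-x_i) * sign(y_j-y_i).
  (1,2):dx=+4,dy=+9->C; (1,3):dx=+5,dy=-3->D; (1,4):dx=-2,dy=+4->D; (1,5):dx=-4,dy=+12->D
  (1,6):dx=+2,dy=+7->C; (1,7):dx=+6,dy=+5->C; (1,8):dx=-1,dy=+2->D; (2,3):dx=+1,dy=-12->D
  (2,4):dx=-6,dy=-5->C; (2,5):dx=-8,dy=+3->D; (2,6):dx=-2,dy=-2->C; (2,7):dx=+2,dy=-4->D
  (2,8):dx=-5,dy=-7->C; (3,4):dx=-7,dy=+7->D; (3,5):dx=-9,dy=+15->D; (3,6):dx=-3,dy=+10->D
  (3,7):dx=+1,dy=+8->C; (3,8):dx=-6,dy=+5->D; (4,5):dx=-2,dy=+8->D; (4,6):dx=+4,dy=+3->C
  (4,7):dx=+8,dy=+1->C; (4,8):dx=+1,dy=-2->D; (5,6):dx=+6,dy=-5->D; (5,7):dx=+10,dy=-7->D
  (5,8):dx=+3,dy=-10->D; (6,7):dx=+4,dy=-2->D; (6,8):dx=-3,dy=-5->C; (7,8):dx=-7,dy=-3->C
Step 2: C = 11, D = 17, total pairs = 28.
Step 3: tau = (C - D)/(n(n-1)/2) = (11 - 17)/28 = -0.214286.
Step 4: Exact two-sided p-value (enumerate n! = 40320 permutations of y under H0): p = 0.548413.
Step 5: alpha = 0.05. fail to reject H0.

tau_b = -0.2143 (C=11, D=17), p = 0.548413, fail to reject H0.


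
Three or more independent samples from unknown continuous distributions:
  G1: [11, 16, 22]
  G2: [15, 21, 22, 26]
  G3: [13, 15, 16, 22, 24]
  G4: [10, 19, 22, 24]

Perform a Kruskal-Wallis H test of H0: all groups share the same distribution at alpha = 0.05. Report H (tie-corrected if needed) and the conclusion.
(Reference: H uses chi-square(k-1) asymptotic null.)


Step 1: Combine all N = 16 observations and assign midranks.
sorted (value, group, rank): (10,G4,1), (11,G1,2), (13,G3,3), (15,G2,4.5), (15,G3,4.5), (16,G1,6.5), (16,G3,6.5), (19,G4,8), (21,G2,9), (22,G1,11.5), (22,G2,11.5), (22,G3,11.5), (22,G4,11.5), (24,G3,14.5), (24,G4,14.5), (26,G2,16)
Step 2: Sum ranks within each group.
R_1 = 20 (n_1 = 3)
R_2 = 41 (n_2 = 4)
R_3 = 40 (n_3 = 5)
R_4 = 35 (n_4 = 4)
Step 3: H = 12/(N(N+1)) * sum(R_i^2/n_i) - 3(N+1)
     = 12/(16*17) * (20^2/3 + 41^2/4 + 40^2/5 + 35^2/4) - 3*17
     = 0.044118 * 1179.83 - 51
     = 1.051471.
Step 4: Ties present; correction factor C = 1 - 78/(16^3 - 16) = 0.980882. Corrected H = 1.051471 / 0.980882 = 1.071964.
Step 5: Under H0, H ~ chi^2(3); p-value = 0.783846.
Step 6: alpha = 0.05. fail to reject H0.

H = 1.0720, df = 3, p = 0.783846, fail to reject H0.


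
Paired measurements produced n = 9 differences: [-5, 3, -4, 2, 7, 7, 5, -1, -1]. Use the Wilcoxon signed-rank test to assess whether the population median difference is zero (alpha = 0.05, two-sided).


Step 1: Drop any zero differences (none here) and take |d_i|.
|d| = [5, 3, 4, 2, 7, 7, 5, 1, 1]
Step 2: Midrank |d_i| (ties get averaged ranks).
ranks: |5|->6.5, |3|->4, |4|->5, |2|->3, |7|->8.5, |7|->8.5, |5|->6.5, |1|->1.5, |1|->1.5
Step 3: Attach original signs; sum ranks with positive sign and with negative sign.
W+ = 4 + 3 + 8.5 + 8.5 + 6.5 = 30.5
W- = 6.5 + 5 + 1.5 + 1.5 = 14.5
(Check: W+ + W- = 45 should equal n(n+1)/2 = 45.)
Step 4: Test statistic W = min(W+, W-) = 14.5.
Step 5: Ties in |d|, so use the tie-corrected normal approximation.
        E[W] = n(n+1)/4 = 9*10/4 = 22.5.
        Tie groups: |d|=1 (t=2), |d|=5 (t=2), |d|=7 (t=2); sum(t^3 - t) = 18.
        Var[W] = n(n+1)(2n+1)/24 - sum(t^3-t)/48 = 1710/24 - 18/48 = 70.875.
        z = (W - E[W]) / sqrt(Var[W]) = (14.5 - 22.5) / 8.4187 = -0.9503.
        Two-sided p = 2*Phi(z) = 0.341979.
Step 6: alpha = 0.05. fail to reject H0.

W+ = 30.5, W- = 14.5, W = min = 14.5, p = 0.341979, fail to reject H0.
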